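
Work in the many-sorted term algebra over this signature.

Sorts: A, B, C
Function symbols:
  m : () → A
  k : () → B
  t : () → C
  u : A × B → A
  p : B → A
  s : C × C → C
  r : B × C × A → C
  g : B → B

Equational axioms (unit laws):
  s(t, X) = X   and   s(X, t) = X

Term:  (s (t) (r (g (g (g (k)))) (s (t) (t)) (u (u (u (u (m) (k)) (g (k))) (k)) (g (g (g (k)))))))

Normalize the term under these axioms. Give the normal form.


1. (s (t) (r (g (g (g (k)))) (s (t) (t)) (u (u (u (u (m) (k)) (g (k))) (k)) (g (g (g (k)))))))  →  (r (g (g (g (k)))) (s (t) (t)) (u (u (u (u (m) (k)) (g (k))) (k)) (g (g (g (k))))))
2. (r (g (g (g (k)))) (s (t) (t)) (u (u (u (u (m) (k)) (g (k))) (k)) (g (g (g (k))))))  →  (r (g (g (g (k)))) (t) (u (u (u (u (m) (k)) (g (k))) (k)) (g (g (g (k))))))

normal form = (r (g (g (g (k)))) (t) (u (u (u (u (m) (k)) (g (k))) (k)) (g (g (g (k))))))


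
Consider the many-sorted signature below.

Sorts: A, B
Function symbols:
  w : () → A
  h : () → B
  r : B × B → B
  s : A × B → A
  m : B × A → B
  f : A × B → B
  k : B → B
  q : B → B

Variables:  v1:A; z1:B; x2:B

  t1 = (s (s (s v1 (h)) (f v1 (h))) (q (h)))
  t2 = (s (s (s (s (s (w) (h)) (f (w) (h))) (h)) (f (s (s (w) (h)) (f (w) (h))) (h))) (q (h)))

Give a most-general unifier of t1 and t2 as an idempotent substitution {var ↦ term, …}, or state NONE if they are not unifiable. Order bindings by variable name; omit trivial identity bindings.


{v1 ↦ (s (s (w) (h)) (f (w) (h)))}


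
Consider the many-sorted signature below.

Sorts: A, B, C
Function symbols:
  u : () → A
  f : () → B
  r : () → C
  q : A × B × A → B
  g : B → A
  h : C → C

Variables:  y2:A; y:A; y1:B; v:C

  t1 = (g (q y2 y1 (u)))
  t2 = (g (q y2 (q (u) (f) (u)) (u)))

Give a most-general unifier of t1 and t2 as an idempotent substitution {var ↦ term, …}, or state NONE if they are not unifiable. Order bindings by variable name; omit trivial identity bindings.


{y1 ↦ (q (u) (f) (u))}


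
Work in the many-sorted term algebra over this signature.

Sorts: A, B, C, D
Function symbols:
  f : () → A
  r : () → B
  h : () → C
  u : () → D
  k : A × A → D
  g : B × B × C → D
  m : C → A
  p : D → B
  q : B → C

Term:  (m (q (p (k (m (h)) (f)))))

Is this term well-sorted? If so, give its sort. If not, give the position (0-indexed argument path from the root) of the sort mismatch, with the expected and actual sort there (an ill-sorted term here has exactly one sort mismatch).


          (h) : C
        (m (h)) : A
        (f) : A
      (k (m (h)) (f)) : D
    (p (k (m (h)) (f))) : B
  (q (p (k (m (h)) (f)))) : C
(m (q (p (k (m (h)) (f))))) : A

well-sorted; sort = A


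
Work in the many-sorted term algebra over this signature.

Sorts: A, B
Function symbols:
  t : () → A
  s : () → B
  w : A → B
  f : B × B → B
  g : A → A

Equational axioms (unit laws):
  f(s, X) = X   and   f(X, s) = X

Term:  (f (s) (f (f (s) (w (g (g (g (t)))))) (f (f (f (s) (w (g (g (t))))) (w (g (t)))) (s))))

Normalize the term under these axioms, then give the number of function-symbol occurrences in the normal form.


1. (f (s) (f (f (s) (w (g (g (g (t)))))) (f (f (f (s) (w (g (g (t))))) (w (g (t)))) (s))))  →  (f (f (s) (w (g (g (g (t)))))) (f (f (f (s) (w (g (g (t))))) (w (g (t)))) (s)))
2. (f (f (s) (w (g (g (g (t)))))) (f (f (f (s) (w (g (g (t))))) (w (g (t)))) (s)))  →  (f (w (g (g (g (t))))) (f (f (f (s) (w (g (g (t))))) (w (g (t)))) (s)))
3. (f (w (g (g (g (t))))) (f (f (f (s) (w (g (g (t))))) (w (g (t)))) (s)))  →  (f (w (g (g (g (t))))) (f (f (s) (w (g (g (t))))) (w (g (t)))))
4. (f (w (g (g (g (t))))) (f (f (s) (w (g (g (t))))) (w (g (t)))))  →  (f (w (g (g (g (t))))) (f (w (g (g (t)))) (w (g (t)))))
normal form: (f (w (g (g (g (t))))) (f (w (g (g (t)))) (w (g (t)))))

size = 14


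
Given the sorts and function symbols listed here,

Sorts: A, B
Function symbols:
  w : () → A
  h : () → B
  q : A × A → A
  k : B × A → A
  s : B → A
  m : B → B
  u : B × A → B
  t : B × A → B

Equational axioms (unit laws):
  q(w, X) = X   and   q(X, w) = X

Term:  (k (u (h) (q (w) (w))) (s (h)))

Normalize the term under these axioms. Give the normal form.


1. (k (u (h) (q (w) (w))) (s (h)))  →  (k (u (h) (w)) (s (h)))

normal form = (k (u (h) (w)) (s (h)))


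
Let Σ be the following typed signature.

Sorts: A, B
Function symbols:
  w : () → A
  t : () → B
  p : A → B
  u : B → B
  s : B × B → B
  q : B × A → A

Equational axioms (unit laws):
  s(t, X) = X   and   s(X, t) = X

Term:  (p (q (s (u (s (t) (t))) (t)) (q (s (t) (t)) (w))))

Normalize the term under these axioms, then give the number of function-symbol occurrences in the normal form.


size = 7

1. (p (q (s (u (s (t) (t))) (t)) (q (s (t) (t)) (w))))  →  (p (q (u (s (t) (t))) (q (s (t) (t)) (w))))
2. (p (q (u (s (t) (t))) (q (s (t) (t)) (w))))  →  (p (q (u (t)) (q (s (t) (t)) (w))))
3. (p (q (u (t)) (q (s (t) (t)) (w))))  →  (p (q (u (t)) (q (t) (w))))
normal form: (p (q (u (t)) (q (t) (w))))


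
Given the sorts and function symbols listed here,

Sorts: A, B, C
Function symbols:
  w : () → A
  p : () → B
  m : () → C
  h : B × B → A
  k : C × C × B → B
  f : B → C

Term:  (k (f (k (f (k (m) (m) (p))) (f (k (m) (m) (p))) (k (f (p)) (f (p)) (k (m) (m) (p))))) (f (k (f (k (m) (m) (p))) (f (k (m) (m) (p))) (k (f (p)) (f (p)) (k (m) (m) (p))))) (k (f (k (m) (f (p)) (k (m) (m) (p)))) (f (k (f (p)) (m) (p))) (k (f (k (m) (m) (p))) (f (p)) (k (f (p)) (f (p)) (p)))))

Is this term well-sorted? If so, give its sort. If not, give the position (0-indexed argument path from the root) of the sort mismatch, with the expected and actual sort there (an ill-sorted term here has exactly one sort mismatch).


          (m) : C
          (m) : C
          (p) : B
        (k (m) (m) (p)) : B
      (f (k (m) (m) (p))) : C
          (m) : C
          (m) : C
          (p) : B
        (k (m) (m) (p)) : B
      (f (k (m) (m) (p))) : C
          (p) : B
        (f (p)) : C
          (p) : B
        (f (p)) : C
          (m) : C
          (m) : C
          (p) : B
        (k (m) (m) (p)) : B
      (k (f (p)) (f (p)) (k (m) (m) (p))) : B
    (k (f (k (m) (m) (p))) (f (k (m) (m) (p))) (k (f (p)) (f (p)) (k (m) (m) (p)))) : B
  (f (k (f (k (m) (m) (p))) (f (k (m) (m) (p))) (k (f (p)) (f (p)) (k (m) (m) (p))))) : C
          (m) : C
          (m) : C
          (p) : B
        (k (m) (m) (p)) : B
      (f (k (m) (m) (p))) : C
          (m) : C
          (m) : C
          (p) : B
        (k (m) (m) (p)) : B
      (f (k (m) (m) (p))) : C
          (p) : B
        (f (p)) : C
          (p) : B
        (f (p)) : C
          (m) : C
          (m) : C
          (p) : B
        (k (m) (m) (p)) : B
      (k (f (p)) (f (p)) (k (m) (m) (p))) : B
    (k (f (k (m) (m) (p))) (f (k (m) (m) (p))) (k (f (p)) (f (p)) (k (m) (m) (p)))) : B
  (f (k (f (k (m) (m) (p))) (f (k (m) (m) (p))) (k (f (p)) (f (p)) (k (m) (m) (p))))) : C
        (m) : C
          (p) : B
        (f (p)) : C
          (m) : C
          (m) : C
          (p) : B
        (k (m) (m) (p)) : B
      (k (m) (f (p)) (k (m) (m) (p))) : B
    (f (k (m) (f (p)) (k (m) (m) (p)))) : C
          (p) : B
        (f (p)) : C
        (m) : C
        (p) : B
      (k (f (p)) (m) (p)) : B
    (f (k (f (p)) (m) (p))) : C
          (m) : C
          (m) : C
          (p) : B
        (k (m) (m) (p)) : B
      (f (k (m) (m) (p))) : C
        (p) : B
      (f (p)) : C
          (p) : B
        (f (p)) : C
          (p) : B
        (f (p)) : C
        (p) : B
      (k (f (p)) (f (p)) (p)) : B
    (k (f (k (m) (m) (p))) (f (p)) (k (f (p)) (f (p)) (p))) : B
  (k (f (k (m) (f (p)) (k (m) (m) (p)))) (f (k (f (p)) (m) (p))) (k (f (k (m) (m) (p))) (f (p)) (k (f (p)) (f (p)) (p)))) : B
(k (f (k (f (k (m) (m) (p))) (f (k (m) (m) (p))) (k (f (p)) (f (p)) (k (m) (m) (p))))) (f (k (f (k (m) (m) (p))) (f (k (m) (m) (p))) (k (f (p)) (f (p)) (k (m) (m) (p))))) (k (f (k (m) (f (p)) (k (m) (m) (p)))) (f (k (f (p)) (m) (p))) (k (f (k (m) (m) (p))) (f (p)) (k (f (p)) (f (p)) (p))))) : B

well-sorted; sort = B


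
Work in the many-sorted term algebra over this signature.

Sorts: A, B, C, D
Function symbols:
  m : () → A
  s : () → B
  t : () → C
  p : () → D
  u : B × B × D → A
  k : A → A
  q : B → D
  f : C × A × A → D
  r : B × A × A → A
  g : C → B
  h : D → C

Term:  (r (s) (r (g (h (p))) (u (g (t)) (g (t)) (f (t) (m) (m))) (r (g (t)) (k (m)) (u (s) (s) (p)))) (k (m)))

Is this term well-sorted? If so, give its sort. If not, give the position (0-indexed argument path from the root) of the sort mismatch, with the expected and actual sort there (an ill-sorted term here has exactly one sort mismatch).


well-sorted; sort = A

  (s) : B
        (p) : D
      (h (p)) : C
    (g (h (p))) : B
        (t) : C
      (g (t)) : B
        (t) : C
      (g (t)) : B
        (t) : C
        (m) : A
        (m) : A
      (f (t) (m) (m)) : D
    (u (g (t)) (g (t)) (f (t) (m) (m))) : A
        (t) : C
      (g (t)) : B
        (m) : A
      (k (m)) : A
        (s) : B
        (s) : B
        (p) : D
      (u (s) (s) (p)) : A
    (r (g (t)) (k (m)) (u (s) (s) (p))) : A
  (r (g (h (p))) (u (g (t)) (g (t)) (f (t) (m) (m))) (r (g (t)) (k (m)) (u (s) (s) (p)))) : A
    (m) : A
  (k (m)) : A
(r (s) (r (g (h (p))) (u (g (t)) (g (t)) (f (t) (m) (m))) (r (g (t)) (k (m)) (u (s) (s) (p)))) (k (m))) : A


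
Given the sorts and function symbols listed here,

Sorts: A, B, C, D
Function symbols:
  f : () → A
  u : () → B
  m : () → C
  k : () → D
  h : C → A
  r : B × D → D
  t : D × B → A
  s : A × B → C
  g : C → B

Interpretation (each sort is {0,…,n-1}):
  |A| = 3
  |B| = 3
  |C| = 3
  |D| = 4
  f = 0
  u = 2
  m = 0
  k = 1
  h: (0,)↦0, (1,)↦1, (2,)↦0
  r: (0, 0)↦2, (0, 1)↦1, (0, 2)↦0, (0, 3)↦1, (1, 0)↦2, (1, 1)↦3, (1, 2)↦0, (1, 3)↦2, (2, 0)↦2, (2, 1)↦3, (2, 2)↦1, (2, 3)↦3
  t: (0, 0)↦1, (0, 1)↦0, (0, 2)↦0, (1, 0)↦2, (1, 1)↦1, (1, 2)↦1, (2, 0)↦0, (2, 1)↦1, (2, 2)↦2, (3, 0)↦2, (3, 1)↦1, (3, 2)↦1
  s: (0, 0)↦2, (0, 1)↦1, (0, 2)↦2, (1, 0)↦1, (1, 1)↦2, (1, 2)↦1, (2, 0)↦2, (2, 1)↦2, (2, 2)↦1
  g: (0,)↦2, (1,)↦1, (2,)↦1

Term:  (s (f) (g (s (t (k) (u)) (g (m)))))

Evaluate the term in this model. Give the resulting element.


  f = 0
  k = 1
  u = 2
  (t (k) (u)) = t(1, 2) = 1
  m = 0
  (g (m)) = g(0,) = 2
  (s (t (k) (u)) (g (m))) = s(1, 2) = 1
  (g (s (t (k) (u)) (g (m)))) = g(1,) = 1
  (s (f) (g (s (t (k) (u)) (g (m))))) = s(0, 1) = 1

value = 1


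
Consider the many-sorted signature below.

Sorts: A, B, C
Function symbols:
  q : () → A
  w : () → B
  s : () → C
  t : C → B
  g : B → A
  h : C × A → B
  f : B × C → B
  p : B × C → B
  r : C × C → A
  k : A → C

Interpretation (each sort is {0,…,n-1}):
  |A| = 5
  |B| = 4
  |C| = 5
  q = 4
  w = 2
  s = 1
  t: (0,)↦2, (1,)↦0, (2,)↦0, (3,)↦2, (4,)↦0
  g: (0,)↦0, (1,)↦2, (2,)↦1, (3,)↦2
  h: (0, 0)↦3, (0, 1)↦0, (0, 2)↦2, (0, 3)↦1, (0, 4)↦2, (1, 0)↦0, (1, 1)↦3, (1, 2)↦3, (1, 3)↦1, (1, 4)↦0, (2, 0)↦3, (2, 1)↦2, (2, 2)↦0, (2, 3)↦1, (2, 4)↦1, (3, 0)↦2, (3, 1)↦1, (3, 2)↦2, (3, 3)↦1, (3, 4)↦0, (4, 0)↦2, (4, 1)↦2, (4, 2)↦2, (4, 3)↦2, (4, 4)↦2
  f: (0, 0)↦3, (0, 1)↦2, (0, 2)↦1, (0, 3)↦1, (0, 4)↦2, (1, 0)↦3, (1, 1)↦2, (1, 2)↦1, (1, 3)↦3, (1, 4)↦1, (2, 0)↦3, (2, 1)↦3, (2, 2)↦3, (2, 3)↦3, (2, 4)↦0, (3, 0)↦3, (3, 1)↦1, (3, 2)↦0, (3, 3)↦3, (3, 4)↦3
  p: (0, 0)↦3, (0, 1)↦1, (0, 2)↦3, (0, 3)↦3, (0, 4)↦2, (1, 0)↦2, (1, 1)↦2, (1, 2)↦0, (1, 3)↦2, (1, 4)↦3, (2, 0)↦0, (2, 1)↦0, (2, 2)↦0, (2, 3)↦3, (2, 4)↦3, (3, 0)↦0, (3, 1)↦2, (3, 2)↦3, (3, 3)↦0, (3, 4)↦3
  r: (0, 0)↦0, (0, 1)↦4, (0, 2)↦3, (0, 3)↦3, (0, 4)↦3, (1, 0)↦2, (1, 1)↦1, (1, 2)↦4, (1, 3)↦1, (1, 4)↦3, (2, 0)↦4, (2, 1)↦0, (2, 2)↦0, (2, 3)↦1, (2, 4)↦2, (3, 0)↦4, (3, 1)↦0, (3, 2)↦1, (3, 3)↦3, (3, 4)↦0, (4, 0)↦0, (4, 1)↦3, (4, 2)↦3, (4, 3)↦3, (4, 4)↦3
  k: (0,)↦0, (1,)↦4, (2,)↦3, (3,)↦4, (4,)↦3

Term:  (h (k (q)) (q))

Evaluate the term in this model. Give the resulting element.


  q = 4
  (k (q)) = k(4,) = 3
  q = 4
  (h (k (q)) (q)) = h(3, 4) = 0

value = 0


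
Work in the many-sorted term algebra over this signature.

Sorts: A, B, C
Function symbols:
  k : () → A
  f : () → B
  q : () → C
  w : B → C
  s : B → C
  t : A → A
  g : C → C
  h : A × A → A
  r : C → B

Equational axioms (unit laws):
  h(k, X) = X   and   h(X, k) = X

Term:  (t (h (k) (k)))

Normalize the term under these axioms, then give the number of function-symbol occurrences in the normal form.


size = 2

1. (t (h (k) (k)))  →  (t (k))
normal form: (t (k))


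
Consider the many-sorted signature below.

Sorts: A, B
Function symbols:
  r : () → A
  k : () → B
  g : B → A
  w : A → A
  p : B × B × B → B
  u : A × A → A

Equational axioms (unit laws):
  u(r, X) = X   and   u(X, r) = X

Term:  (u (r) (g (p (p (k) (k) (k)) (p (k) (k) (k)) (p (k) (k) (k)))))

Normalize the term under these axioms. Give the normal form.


normal form = (g (p (p (k) (k) (k)) (p (k) (k) (k)) (p (k) (k) (k))))

1. (u (r) (g (p (p (k) (k) (k)) (p (k) (k) (k)) (p (k) (k) (k)))))  →  (g (p (p (k) (k) (k)) (p (k) (k) (k)) (p (k) (k) (k))))


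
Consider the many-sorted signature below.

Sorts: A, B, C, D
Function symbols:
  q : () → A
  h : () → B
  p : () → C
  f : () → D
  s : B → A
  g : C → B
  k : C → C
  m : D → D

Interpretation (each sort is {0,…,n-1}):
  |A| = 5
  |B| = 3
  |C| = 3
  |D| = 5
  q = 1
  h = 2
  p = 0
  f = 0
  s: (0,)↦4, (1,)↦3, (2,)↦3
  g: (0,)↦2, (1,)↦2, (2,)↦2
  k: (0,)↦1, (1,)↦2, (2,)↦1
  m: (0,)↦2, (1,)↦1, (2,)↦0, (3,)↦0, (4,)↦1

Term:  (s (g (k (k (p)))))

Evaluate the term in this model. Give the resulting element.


  p = 0
  (k (p)) = k(0,) = 1
  (k (k (p))) = k(1,) = 2
  (g (k (k (p)))) = g(2,) = 2
  (s (g (k (k (p))))) = s(2,) = 3

value = 3


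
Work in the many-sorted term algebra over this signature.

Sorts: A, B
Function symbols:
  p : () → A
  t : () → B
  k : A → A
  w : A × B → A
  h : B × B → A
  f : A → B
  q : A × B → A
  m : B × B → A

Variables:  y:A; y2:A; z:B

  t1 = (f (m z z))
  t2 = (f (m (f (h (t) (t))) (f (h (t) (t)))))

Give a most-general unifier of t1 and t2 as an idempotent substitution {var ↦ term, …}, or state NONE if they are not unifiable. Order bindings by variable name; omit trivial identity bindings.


{z ↦ (f (h (t) (t)))}


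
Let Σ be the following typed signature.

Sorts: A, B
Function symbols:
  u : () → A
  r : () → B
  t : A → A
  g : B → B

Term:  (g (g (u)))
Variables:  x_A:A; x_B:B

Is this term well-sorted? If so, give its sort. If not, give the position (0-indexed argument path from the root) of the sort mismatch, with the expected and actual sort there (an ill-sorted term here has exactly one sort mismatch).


ill-sorted at position [0, 0]: expected B, got A

    (u) : A
  (g (u)) : ✗ arg 0 at [0, 0] has sort A, expected B


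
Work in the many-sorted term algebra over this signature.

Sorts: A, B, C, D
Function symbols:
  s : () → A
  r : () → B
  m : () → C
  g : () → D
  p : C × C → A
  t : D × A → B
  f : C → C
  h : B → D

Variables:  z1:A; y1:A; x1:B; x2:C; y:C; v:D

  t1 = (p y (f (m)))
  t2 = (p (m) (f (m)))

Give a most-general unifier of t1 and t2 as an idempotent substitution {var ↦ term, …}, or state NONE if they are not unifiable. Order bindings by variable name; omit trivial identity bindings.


{y ↦ (m)}


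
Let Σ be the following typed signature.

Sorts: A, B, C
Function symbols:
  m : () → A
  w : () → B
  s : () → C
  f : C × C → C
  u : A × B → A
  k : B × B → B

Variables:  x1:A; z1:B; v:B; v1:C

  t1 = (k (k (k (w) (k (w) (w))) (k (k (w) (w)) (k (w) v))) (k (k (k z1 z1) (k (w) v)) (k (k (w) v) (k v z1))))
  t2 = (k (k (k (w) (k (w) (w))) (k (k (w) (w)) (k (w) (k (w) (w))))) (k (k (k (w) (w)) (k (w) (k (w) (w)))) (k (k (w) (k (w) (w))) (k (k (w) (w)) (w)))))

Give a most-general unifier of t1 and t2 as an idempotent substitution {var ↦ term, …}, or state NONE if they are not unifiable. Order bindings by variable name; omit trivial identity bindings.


{v ↦ (k (w) (w)), z1 ↦ (w)}


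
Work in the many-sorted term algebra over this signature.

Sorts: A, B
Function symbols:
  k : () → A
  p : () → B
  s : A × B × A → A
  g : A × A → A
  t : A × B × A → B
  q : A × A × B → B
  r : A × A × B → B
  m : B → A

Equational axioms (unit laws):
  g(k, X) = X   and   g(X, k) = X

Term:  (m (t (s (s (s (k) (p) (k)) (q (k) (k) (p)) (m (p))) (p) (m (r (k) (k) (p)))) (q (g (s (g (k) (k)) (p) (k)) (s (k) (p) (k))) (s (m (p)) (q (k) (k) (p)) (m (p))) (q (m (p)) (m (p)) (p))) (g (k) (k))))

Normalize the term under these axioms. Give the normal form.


normal form = (m (t (s (s (s (k) (p) (k)) (q (k) (k) (p)) (m (p))) (p) (m (r (k) (k) (p)))) (q (g (s (k) (p) (k)) (s (k) (p) (k))) (s (m (p)) (q (k) (k) (p)) (m (p))) (q (m (p)) (m (p)) (p))) (k)))

1. (m (t (s (s (s (k) (p) (k)) (q (k) (k) (p)) (m (p))) (p) (m (r (k) (k) (p)))) (q (g (s (g (k) (k)) (p) (k)) (s (k) (p) (k))) (s (m (p)) (q (k) (k) (p)) (m (p))) (q (m (p)) (m (p)) (p))) (g (k) (k))))  →  (m (t (s (s (s (k) (p) (k)) (q (k) (k) (p)) (m (p))) (p) (m (r (k) (k) (p)))) (q (g (s (k) (p) (k)) (s (k) (p) (k))) (s (m (p)) (q (k) (k) (p)) (m (p))) (q (m (p)) (m (p)) (p))) (g (k) (k))))
2. (m (t (s (s (s (k) (p) (k)) (q (k) (k) (p)) (m (p))) (p) (m (r (k) (k) (p)))) (q (g (s (k) (p) (k)) (s (k) (p) (k))) (s (m (p)) (q (k) (k) (p)) (m (p))) (q (m (p)) (m (p)) (p))) (g (k) (k))))  →  (m (t (s (s (s (k) (p) (k)) (q (k) (k) (p)) (m (p))) (p) (m (r (k) (k) (p)))) (q (g (s (k) (p) (k)) (s (k) (p) (k))) (s (m (p)) (q (k) (k) (p)) (m (p))) (q (m (p)) (m (p)) (p))) (k)))


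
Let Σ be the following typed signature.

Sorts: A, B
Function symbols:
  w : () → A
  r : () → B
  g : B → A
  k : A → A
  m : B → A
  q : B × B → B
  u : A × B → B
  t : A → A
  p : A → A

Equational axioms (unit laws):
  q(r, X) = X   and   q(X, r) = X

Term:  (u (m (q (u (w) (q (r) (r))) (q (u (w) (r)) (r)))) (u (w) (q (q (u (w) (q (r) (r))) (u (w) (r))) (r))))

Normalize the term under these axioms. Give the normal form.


normal form = (u (m (q (u (w) (r)) (u (w) (r)))) (u (w) (q (u (w) (r)) (u (w) (r)))))

1. (u (m (q (u (w) (q (r) (r))) (q (u (w) (r)) (r)))) (u (w) (q (q (u (w) (q (r) (r))) (u (w) (r))) (r))))  →  (u (m (q (u (w) (r)) (q (u (w) (r)) (r)))) (u (w) (q (q (u (w) (q (r) (r))) (u (w) (r))) (r))))
2. (u (m (q (u (w) (r)) (q (u (w) (r)) (r)))) (u (w) (q (q (u (w) (q (r) (r))) (u (w) (r))) (r))))  →  (u (m (q (u (w) (r)) (u (w) (r)))) (u (w) (q (q (u (w) (q (r) (r))) (u (w) (r))) (r))))
3. (u (m (q (u (w) (r)) (u (w) (r)))) (u (w) (q (q (u (w) (q (r) (r))) (u (w) (r))) (r))))  →  (u (m (q (u (w) (r)) (u (w) (r)))) (u (w) (q (u (w) (q (r) (r))) (u (w) (r)))))
4. (u (m (q (u (w) (r)) (u (w) (r)))) (u (w) (q (u (w) (q (r) (r))) (u (w) (r)))))  →  (u (m (q (u (w) (r)) (u (w) (r)))) (u (w) (q (u (w) (r)) (u (w) (r)))))


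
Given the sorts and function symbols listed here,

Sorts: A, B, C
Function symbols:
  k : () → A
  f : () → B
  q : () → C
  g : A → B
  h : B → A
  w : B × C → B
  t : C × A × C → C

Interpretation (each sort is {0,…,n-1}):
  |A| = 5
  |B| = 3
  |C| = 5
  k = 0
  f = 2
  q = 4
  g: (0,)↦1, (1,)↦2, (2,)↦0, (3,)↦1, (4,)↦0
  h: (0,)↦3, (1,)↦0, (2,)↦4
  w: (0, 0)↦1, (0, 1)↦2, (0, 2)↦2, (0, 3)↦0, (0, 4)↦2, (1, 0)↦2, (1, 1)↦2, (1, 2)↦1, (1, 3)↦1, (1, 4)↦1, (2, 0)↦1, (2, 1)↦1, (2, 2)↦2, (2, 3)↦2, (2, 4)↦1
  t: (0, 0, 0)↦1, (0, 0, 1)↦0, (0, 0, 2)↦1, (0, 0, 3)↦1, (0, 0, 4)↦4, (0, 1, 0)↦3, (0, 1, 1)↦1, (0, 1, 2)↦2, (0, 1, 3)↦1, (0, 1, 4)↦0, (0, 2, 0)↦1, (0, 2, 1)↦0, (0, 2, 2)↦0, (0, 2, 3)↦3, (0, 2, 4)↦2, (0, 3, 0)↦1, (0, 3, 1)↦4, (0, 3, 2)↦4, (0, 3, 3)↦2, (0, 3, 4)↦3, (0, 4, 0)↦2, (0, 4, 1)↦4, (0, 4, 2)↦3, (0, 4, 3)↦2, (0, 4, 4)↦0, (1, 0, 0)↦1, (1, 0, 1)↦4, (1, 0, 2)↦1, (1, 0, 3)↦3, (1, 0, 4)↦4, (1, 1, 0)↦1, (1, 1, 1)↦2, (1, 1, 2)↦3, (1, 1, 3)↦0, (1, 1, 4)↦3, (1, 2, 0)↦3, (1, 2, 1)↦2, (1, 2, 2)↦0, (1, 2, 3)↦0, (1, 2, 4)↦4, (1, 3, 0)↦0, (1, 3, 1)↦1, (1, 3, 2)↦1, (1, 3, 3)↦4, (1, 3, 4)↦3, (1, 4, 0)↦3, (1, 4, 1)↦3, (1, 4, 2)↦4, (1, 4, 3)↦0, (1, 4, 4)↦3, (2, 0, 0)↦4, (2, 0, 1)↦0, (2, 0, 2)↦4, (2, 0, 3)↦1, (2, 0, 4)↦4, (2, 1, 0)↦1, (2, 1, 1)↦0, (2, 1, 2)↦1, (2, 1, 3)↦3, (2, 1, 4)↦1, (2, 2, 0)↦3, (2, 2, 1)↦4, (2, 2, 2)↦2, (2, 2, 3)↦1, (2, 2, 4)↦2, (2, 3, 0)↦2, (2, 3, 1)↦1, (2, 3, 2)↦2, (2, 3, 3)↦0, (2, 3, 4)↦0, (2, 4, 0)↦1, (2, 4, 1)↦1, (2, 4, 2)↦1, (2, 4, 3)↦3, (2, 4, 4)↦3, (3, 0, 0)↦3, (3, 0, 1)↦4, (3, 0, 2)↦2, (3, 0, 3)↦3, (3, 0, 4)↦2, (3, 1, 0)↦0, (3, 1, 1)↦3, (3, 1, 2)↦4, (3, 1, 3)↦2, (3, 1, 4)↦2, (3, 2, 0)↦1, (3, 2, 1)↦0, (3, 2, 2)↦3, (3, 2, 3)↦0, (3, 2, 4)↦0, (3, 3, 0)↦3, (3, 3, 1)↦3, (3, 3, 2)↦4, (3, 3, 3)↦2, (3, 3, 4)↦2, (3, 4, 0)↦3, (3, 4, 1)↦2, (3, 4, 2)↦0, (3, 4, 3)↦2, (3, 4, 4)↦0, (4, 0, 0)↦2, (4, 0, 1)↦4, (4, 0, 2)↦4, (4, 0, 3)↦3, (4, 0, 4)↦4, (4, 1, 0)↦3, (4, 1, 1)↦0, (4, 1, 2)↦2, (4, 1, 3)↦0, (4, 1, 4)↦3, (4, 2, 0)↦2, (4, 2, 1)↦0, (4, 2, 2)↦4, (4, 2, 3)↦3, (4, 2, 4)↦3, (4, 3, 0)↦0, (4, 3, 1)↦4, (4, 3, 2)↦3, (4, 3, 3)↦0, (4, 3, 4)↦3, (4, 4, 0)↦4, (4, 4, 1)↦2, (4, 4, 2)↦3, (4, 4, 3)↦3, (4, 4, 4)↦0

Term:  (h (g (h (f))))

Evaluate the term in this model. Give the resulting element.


value = 3

  f = 2
  (h (f)) = h(2,) = 4
  (g (h (f))) = g(4,) = 0
  (h (g (h (f)))) = h(0,) = 3


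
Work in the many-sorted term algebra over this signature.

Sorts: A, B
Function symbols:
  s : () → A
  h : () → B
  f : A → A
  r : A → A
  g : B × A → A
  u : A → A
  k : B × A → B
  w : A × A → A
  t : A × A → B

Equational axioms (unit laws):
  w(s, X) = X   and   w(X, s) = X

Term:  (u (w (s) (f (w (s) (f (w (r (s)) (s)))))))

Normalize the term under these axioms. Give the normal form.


normal form = (u (f (f (r (s)))))

1. (u (w (s) (f (w (s) (f (w (r (s)) (s)))))))  →  (u (f (w (s) (f (w (r (s)) (s))))))
2. (u (f (w (s) (f (w (r (s)) (s))))))  →  (u (f (f (w (r (s)) (s)))))
3. (u (f (f (w (r (s)) (s)))))  →  (u (f (f (r (s)))))


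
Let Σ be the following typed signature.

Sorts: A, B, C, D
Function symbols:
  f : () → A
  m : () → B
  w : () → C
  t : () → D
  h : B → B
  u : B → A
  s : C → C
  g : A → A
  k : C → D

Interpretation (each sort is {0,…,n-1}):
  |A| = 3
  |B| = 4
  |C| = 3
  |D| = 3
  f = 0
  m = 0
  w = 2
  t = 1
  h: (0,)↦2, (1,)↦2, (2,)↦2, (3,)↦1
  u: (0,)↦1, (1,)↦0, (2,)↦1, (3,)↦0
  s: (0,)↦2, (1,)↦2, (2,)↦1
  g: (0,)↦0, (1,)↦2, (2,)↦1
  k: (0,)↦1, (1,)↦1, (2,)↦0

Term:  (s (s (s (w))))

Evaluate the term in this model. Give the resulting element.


value = 1

  w = 2
  (s (w)) = s(2,) = 1
  (s (s (w))) = s(1,) = 2
  (s (s (s (w)))) = s(2,) = 1


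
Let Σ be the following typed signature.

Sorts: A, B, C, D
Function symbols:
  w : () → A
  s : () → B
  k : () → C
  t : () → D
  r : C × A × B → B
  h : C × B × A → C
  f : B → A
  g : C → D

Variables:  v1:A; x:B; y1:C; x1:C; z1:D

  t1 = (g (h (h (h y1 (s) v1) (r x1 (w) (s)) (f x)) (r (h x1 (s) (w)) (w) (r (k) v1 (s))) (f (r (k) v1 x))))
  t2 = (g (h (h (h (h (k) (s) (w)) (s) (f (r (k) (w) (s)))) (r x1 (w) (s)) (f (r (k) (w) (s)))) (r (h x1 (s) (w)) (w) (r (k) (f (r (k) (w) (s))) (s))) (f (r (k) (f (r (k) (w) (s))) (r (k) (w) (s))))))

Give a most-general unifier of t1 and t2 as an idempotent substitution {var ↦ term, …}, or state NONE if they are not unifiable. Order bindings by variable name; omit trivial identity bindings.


{v1 ↦ (f (r (k) (w) (s))), x ↦ (r (k) (w) (s)), y1 ↦ (h (k) (s) (w))}


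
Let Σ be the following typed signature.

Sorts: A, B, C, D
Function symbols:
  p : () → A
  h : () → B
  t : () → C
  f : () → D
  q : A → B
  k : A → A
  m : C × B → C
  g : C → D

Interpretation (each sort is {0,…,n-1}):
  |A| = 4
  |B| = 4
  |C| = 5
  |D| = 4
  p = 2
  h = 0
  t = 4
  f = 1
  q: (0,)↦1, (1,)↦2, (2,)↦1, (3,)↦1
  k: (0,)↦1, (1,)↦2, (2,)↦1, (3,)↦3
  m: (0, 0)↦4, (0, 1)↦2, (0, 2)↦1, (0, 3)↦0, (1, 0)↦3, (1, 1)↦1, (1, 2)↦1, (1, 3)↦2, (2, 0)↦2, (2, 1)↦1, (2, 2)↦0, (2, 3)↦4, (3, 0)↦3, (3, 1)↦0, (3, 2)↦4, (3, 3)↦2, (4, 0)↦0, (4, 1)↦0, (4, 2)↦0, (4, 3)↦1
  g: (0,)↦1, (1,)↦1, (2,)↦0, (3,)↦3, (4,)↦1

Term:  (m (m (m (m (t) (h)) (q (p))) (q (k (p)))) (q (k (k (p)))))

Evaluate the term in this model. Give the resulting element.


value = 2

  t = 4
  h = 0
  (m (t) (h)) = m(4, 0) = 0
  p = 2
  (q (p)) = q(2,) = 1
  (m (m (t) (h)) (q (p))) = m(0, 1) = 2
  p = 2
  (k (p)) = k(2,) = 1
  (q (k (p))) = q(1,) = 2
  (m (m (m (t) (h)) (q (p))) (q (k (p)))) = m(2, 2) = 0
  p = 2
  (k (p)) = k(2,) = 1
  (k (k (p))) = k(1,) = 2
  (q (k (k (p)))) = q(2,) = 1
  (m (m (m (m (t) (h)) (q (p))) (q (k (p)))) (q (k (k (p))))) = m(0, 1) = 2


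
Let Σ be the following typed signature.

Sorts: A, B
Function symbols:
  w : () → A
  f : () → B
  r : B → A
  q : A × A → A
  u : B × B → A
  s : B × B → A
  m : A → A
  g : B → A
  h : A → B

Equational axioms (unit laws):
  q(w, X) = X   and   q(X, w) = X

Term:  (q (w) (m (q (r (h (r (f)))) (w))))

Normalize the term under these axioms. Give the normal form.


1. (q (w) (m (q (r (h (r (f)))) (w))))  →  (m (q (r (h (r (f)))) (w)))
2. (m (q (r (h (r (f)))) (w)))  →  (m (r (h (r (f)))))

normal form = (m (r (h (r (f)))))


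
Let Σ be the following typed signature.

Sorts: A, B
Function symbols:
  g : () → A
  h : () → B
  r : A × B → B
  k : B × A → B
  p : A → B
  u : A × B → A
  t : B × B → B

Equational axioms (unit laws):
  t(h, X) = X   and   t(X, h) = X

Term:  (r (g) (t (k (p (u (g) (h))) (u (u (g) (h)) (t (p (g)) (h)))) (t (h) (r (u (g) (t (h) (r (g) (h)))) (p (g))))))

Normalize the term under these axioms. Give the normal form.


1. (r (g) (t (k (p (u (g) (h))) (u (u (g) (h)) (t (p (g)) (h)))) (t (h) (r (u (g) (t (h) (r (g) (h)))) (p (g))))))  →  (r (g) (t (k (p (u (g) (h))) (u (u (g) (h)) (p (g)))) (t (h) (r (u (g) (t (h) (r (g) (h)))) (p (g))))))
2. (r (g) (t (k (p (u (g) (h))) (u (u (g) (h)) (p (g)))) (t (h) (r (u (g) (t (h) (r (g) (h)))) (p (g))))))  →  (r (g) (t (k (p (u (g) (h))) (u (u (g) (h)) (p (g)))) (r (u (g) (t (h) (r (g) (h)))) (p (g)))))
3. (r (g) (t (k (p (u (g) (h))) (u (u (g) (h)) (p (g)))) (r (u (g) (t (h) (r (g) (h)))) (p (g)))))  →  (r (g) (t (k (p (u (g) (h))) (u (u (g) (h)) (p (g)))) (r (u (g) (r (g) (h))) (p (g)))))

normal form = (r (g) (t (k (p (u (g) (h))) (u (u (g) (h)) (p (g)))) (r (u (g) (r (g) (h))) (p (g)))))


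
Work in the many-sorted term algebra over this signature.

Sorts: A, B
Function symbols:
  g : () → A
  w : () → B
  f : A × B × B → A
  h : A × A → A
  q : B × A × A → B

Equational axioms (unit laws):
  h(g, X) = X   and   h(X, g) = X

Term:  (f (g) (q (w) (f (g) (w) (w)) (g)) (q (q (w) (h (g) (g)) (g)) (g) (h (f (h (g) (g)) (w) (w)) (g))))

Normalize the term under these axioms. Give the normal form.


normal form = (f (g) (q (w) (f (g) (w) (w)) (g)) (q (q (w) (g) (g)) (g) (f (g) (w) (w))))

1. (f (g) (q (w) (f (g) (w) (w)) (g)) (q (q (w) (h (g) (g)) (g)) (g) (h (f (h (g) (g)) (w) (w)) (g))))  →  (f (g) (q (w) (f (g) (w) (w)) (g)) (q (q (w) (g) (g)) (g) (h (f (h (g) (g)) (w) (w)) (g))))
2. (f (g) (q (w) (f (g) (w) (w)) (g)) (q (q (w) (g) (g)) (g) (h (f (h (g) (g)) (w) (w)) (g))))  →  (f (g) (q (w) (f (g) (w) (w)) (g)) (q (q (w) (g) (g)) (g) (f (h (g) (g)) (w) (w))))
3. (f (g) (q (w) (f (g) (w) (w)) (g)) (q (q (w) (g) (g)) (g) (f (h (g) (g)) (w) (w))))  →  (f (g) (q (w) (f (g) (w) (w)) (g)) (q (q (w) (g) (g)) (g) (f (g) (w) (w))))


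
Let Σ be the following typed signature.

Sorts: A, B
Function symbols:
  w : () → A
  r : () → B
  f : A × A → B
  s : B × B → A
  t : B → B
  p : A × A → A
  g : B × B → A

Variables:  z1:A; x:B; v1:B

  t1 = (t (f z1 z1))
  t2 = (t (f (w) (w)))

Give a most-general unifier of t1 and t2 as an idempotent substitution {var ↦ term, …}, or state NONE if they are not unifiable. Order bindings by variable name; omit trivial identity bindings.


{z1 ↦ (w)}


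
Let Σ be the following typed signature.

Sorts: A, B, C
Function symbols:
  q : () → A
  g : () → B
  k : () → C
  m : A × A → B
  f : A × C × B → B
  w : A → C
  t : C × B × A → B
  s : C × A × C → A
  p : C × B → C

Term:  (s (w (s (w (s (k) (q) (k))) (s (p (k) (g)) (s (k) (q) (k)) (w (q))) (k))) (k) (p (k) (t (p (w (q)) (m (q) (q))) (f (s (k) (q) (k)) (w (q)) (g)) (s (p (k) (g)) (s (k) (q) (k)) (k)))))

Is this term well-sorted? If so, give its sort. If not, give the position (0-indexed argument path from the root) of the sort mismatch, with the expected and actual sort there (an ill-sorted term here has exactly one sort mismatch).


ill-sorted at position [1]: expected A, got C

          (k) : C
          (q) : A
          (k) : C
        (s (k) (q) (k)) : A
      (w (s (k) (q) (k))) : C
          (k) : C
          (g) : B
        (p (k) (g)) : C
          (k) : C
          (q) : A
          (k) : C
        (s (k) (q) (k)) : A
          (q) : A
        (w (q)) : C
      (s (p (k) (g)) (s (k) (q) (k)) (w (q))) : A
      (k) : C
    (s (w (s (k) (q) (k))) (s (p (k) (g)) (s (k) (q) (k)) (w (q))) (k)) : A
  (w (s (w (s (k) (q) (k))) (s (p (k) (g)) (s (k) (q) (k)) (w (q))) (k))) : C
  (k) : C
    (k) : C
          (q) : A
        (w (q)) : C
          (q) : A
          (q) : A
        (m (q) (q)) : B
      (p (w (q)) (m (q) (q))) : C
          (k) : C
          (q) : A
          (k) : C
        (s (k) (q) (k)) : A
          (q) : A
        (w (q)) : C
        (g) : B
      (f (s (k) (q) (k)) (w (q)) (g)) : B
          (k) : C
          (g) : B
        (p (k) (g)) : C
          (k) : C
          (q) : A
          (k) : C
        (s (k) (q) (k)) : A
        (k) : C
      (s (p (k) (g)) (s (k) (q) (k)) (k)) : A
    (t (p (w (q)) (m (q) (q))) (f (s (k) (q) (k)) (w (q)) (g)) (s (p (k) (g)) (s (k) (q) (k)) (k))) : B
  (p (k) (t (p (w (q)) (m (q) (q))) (f (s (k) (q) (k)) (w (q)) (g)) (s (p (k) (g)) (s (k) (q) (k)) (k)))) : C
(s (w (s (w (s (k) (q) (k))) (s (p (k) (g)) (s (k) (q) (k)) (w (q))) (k))) (k) (p (k) (t (p (w (q)) (m (q) (q))) (f (s (k) (q) (k)) (w (q)) (g)) (s (p (k) (g)) (s (k) (q) (k)) (k))))) : ✗ arg 1 at [1] has sort C, expected A


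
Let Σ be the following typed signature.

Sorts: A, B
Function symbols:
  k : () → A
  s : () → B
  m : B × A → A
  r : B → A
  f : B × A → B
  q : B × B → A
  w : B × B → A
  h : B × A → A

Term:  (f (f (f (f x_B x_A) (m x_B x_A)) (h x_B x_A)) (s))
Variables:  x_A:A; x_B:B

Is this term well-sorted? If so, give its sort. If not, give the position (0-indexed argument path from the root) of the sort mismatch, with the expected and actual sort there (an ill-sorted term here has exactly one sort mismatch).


        x_B : B
        x_A : A
      (f x_B x_A) : B
        x_B : B
        x_A : A
      (m x_B x_A) : A
    (f (f x_B x_A) (m x_B x_A)) : B
      x_B : B
      x_A : A
    (h x_B x_A) : A
  (f (f (f x_B x_A) (m x_B x_A)) (h x_B x_A)) : B
  (s) : B
(f (f (f (f x_B x_A) (m x_B x_A)) (h x_B x_A)) (s)) : ✗ arg 1 at [1] has sort B, expected A

ill-sorted at position [1]: expected A, got B


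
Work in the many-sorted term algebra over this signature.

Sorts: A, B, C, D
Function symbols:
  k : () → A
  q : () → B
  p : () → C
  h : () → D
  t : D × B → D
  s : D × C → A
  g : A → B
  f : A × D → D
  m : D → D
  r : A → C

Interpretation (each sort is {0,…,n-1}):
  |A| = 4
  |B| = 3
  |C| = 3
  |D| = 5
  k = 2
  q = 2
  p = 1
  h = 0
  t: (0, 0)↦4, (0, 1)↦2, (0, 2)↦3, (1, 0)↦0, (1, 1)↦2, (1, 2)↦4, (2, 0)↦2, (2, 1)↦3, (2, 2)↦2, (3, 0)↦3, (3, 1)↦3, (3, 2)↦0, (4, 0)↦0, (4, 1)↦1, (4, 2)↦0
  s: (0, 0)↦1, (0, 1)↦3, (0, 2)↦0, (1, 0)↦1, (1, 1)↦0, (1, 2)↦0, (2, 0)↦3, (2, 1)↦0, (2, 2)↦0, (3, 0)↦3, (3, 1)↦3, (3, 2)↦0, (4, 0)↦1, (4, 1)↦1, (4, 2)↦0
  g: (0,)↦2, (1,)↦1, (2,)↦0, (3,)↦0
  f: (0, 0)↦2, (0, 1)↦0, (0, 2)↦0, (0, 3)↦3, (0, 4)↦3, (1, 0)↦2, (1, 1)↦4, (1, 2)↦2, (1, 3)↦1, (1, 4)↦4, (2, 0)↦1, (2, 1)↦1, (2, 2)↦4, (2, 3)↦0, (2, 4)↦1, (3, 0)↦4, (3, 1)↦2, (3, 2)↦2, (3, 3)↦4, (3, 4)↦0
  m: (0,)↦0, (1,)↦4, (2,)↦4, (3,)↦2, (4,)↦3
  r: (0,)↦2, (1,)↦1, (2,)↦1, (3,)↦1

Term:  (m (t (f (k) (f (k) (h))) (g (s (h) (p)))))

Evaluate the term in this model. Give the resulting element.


  k = 2
  k = 2
  h = 0
  (f (k) (h)) = f(2, 0) = 1
  (f (k) (f (k) (h))) = f(2, 1) = 1
  h = 0
  p = 1
  (s (h) (p)) = s(0, 1) = 3
  (g (s (h) (p))) = g(3,) = 0
  (t (f (k) (f (k) (h))) (g (s (h) (p)))) = t(1, 0) = 0
  (m (t (f (k) (f (k) (h))) (g (s (h) (p))))) = m(0,) = 0

value = 0


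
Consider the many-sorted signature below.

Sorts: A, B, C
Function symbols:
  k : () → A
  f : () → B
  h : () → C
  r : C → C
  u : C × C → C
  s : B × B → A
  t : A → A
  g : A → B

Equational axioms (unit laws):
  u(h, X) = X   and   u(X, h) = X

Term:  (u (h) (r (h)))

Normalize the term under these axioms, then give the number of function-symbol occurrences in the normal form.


size = 2

1. (u (h) (r (h)))  →  (r (h))
normal form: (r (h))


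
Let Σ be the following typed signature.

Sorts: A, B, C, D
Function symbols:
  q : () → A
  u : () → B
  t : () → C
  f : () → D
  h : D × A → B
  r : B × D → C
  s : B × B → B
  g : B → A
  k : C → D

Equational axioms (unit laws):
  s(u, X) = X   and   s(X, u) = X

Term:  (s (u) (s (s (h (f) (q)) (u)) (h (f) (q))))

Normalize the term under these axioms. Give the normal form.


normal form = (s (h (f) (q)) (h (f) (q)))

1. (s (u) (s (s (h (f) (q)) (u)) (h (f) (q))))  →  (s (s (h (f) (q)) (u)) (h (f) (q)))
2. (s (s (h (f) (q)) (u)) (h (f) (q)))  →  (s (h (f) (q)) (h (f) (q)))


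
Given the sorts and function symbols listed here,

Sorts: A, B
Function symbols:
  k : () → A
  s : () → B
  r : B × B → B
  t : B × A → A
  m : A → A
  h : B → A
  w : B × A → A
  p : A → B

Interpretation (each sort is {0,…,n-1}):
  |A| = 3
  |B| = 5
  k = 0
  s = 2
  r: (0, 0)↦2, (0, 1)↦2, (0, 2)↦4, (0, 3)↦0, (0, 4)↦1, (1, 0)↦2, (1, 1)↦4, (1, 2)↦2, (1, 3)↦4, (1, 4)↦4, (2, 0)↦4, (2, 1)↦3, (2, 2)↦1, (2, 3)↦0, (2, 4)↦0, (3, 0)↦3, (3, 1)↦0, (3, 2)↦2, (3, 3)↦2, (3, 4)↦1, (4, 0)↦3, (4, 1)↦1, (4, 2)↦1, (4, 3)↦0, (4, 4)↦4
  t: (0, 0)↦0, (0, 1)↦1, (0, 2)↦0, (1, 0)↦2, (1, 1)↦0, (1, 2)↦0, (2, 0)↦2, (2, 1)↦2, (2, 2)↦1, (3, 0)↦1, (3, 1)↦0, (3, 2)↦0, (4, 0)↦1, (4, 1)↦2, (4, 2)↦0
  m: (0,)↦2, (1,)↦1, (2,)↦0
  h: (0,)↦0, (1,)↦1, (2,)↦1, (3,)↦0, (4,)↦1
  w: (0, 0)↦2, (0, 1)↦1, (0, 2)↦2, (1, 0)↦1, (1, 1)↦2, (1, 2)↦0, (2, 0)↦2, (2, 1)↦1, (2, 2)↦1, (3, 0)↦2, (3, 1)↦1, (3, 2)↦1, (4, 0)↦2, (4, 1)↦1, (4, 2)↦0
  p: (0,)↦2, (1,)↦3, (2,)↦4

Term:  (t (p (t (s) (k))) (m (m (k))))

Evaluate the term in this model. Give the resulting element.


  s = 2
  k = 0
  (t (s) (k)) = t(2, 0) = 2
  (p (t (s) (k))) = p(2,) = 4
  k = 0
  (m (k)) = m(0,) = 2
  (m (m (k))) = m(2,) = 0
  (t (p (t (s) (k))) (m (m (k)))) = t(4, 0) = 1

value = 1


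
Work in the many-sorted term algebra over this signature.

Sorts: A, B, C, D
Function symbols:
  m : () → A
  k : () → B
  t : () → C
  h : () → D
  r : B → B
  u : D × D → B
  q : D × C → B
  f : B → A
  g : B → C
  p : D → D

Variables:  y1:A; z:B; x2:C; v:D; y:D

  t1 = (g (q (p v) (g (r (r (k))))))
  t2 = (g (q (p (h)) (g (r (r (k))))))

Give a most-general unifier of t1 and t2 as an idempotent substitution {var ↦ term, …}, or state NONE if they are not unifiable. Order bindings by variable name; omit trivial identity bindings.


{v ↦ (h)}


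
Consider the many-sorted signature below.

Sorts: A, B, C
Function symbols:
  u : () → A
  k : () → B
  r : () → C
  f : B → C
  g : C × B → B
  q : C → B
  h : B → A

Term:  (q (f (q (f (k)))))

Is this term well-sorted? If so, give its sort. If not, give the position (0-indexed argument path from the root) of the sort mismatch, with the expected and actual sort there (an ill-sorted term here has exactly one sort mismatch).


        (k) : B
      (f (k)) : C
    (q (f (k))) : B
  (f (q (f (k)))) : C
(q (f (q (f (k))))) : B

well-sorted; sort = B


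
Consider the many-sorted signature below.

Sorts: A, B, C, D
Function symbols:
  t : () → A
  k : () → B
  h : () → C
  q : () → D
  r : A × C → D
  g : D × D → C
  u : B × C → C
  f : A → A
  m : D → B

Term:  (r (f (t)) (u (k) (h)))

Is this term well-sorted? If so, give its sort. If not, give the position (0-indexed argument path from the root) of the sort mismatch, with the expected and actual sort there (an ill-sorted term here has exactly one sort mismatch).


well-sorted; sort = D

    (t) : A
  (f (t)) : A
    (k) : B
    (h) : C
  (u (k) (h)) : C
(r (f (t)) (u (k) (h))) : D


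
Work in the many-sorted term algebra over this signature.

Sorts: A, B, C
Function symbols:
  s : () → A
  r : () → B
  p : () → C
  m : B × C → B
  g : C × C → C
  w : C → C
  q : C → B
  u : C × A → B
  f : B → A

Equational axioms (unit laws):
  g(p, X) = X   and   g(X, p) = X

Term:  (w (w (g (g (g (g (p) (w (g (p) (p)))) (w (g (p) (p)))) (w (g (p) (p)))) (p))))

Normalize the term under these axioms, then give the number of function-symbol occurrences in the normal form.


1. (w (w (g (g (g (g (p) (w (g (p) (p)))) (w (g (p) (p)))) (w (g (p) (p)))) (p))))  →  (w (w (g (g (g (p) (w (g (p) (p)))) (w (g (p) (p)))) (w (g (p) (p))))))
2. (w (w (g (g (g (p) (w (g (p) (p)))) (w (g (p) (p)))) (w (g (p) (p))))))  →  (w (w (g (g (w (g (p) (p))) (w (g (p) (p)))) (w (g (p) (p))))))
3. (w (w (g (g (w (g (p) (p))) (w (g (p) (p)))) (w (g (p) (p))))))  →  (w (w (g (g (w (p)) (w (g (p) (p)))) (w (g (p) (p))))))
4. (w (w (g (g (w (p)) (w (g (p) (p)))) (w (g (p) (p))))))  →  (w (w (g (g (w (p)) (w (p))) (w (g (p) (p))))))
5. (w (w (g (g (w (p)) (w (p))) (w (g (p) (p))))))  →  (w (w (g (g (w (p)) (w (p))) (w (p)))))
normal form: (w (w (g (g (w (p)) (w (p))) (w (p)))))

size = 10


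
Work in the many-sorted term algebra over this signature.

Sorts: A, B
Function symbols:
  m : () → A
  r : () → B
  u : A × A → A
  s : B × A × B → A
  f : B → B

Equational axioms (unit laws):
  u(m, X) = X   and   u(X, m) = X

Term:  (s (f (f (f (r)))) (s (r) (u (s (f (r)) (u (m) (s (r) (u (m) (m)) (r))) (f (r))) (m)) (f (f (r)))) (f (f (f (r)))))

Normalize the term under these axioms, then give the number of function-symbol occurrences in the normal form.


1. (s (f (f (f (r)))) (s (r) (u (s (f (r)) (u (m) (s (r) (u (m) (m)) (r))) (f (r))) (m)) (f (f (r)))) (f (f (f (r)))))  →  (s (f (f (f (r)))) (s (r) (s (f (r)) (u (m) (s (r) (u (m) (m)) (r))) (f (r))) (f (f (r)))) (f (f (f (r)))))
2. (s (f (f (f (r)))) (s (r) (s (f (r)) (u (m) (s (r) (u (m) (m)) (r))) (f (r))) (f (f (r)))) (f (f (f (r)))))  →  (s (f (f (f (r)))) (s (r) (s (f (r)) (s (r) (u (m) (m)) (r)) (f (r))) (f (f (r)))) (f (f (f (r)))))
3. (s (f (f (f (r)))) (s (r) (s (f (r)) (s (r) (u (m) (m)) (r)) (f (r))) (f (f (r)))) (f (f (f (r)))))  →  (s (f (f (f (r)))) (s (r) (s (f (r)) (s (r) (m) (r)) (f (r))) (f (f (r)))) (f (f (f (r)))))
normal form: (s (f (f (f (r)))) (s (r) (s (f (r)) (s (r) (m) (r)) (f (r))) (f (f (r)))) (f (f (f (r)))))

size = 23


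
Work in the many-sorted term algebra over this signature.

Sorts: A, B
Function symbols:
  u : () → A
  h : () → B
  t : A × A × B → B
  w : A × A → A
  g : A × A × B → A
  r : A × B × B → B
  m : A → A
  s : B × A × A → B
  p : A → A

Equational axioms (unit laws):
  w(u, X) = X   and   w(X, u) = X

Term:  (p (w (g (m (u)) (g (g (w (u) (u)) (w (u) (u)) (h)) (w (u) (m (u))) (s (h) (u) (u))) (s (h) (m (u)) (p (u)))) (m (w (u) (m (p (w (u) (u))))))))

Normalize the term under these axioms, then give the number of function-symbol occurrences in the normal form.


1. (p (w (g (m (u)) (g (g (w (u) (u)) (w (u) (u)) (h)) (w (u) (m (u))) (s (h) (u) (u))) (s (h) (m (u)) (p (u)))) (m (w (u) (m (p (w (u) (u))))))))  →  (p (w (g (m (u)) (g (g (u) (w (u) (u)) (h)) (w (u) (m (u))) (s (h) (u) (u))) (s (h) (m (u)) (p (u)))) (m (w (u) (m (p (w (u) (u))))))))
2. (p (w (g (m (u)) (g (g (u) (w (u) (u)) (h)) (w (u) (m (u))) (s (h) (u) (u))) (s (h) (m (u)) (p (u)))) (m (w (u) (m (p (w (u) (u))))))))  →  (p (w (g (m (u)) (g (g (u) (u) (h)) (w (u) (m (u))) (s (h) (u) (u))) (s (h) (m (u)) (p (u)))) (m (w (u) (m (p (w (u) (u))))))))
3. (p (w (g (m (u)) (g (g (u) (u) (h)) (w (u) (m (u))) (s (h) (u) (u))) (s (h) (m (u)) (p (u)))) (m (w (u) (m (p (w (u) (u))))))))  →  (p (w (g (m (u)) (g (g (u) (u) (h)) (m (u)) (s (h) (u) (u))) (s (h) (m (u)) (p (u)))) (m (w (u) (m (p (w (u) (u))))))))
4. (p (w (g (m (u)) (g (g (u) (u) (h)) (m (u)) (s (h) (u) (u))) (s (h) (m (u)) (p (u)))) (m (w (u) (m (p (w (u) (u))))))))  →  (p (w (g (m (u)) (g (g (u) (u) (h)) (m (u)) (s (h) (u) (u))) (s (h) (m (u)) (p (u)))) (m (m (p (w (u) (u)))))))
5. (p (w (g (m (u)) (g (g (u) (u) (h)) (m (u)) (s (h) (u) (u))) (s (h) (m (u)) (p (u)))) (m (m (p (w (u) (u)))))))  →  (p (w (g (m (u)) (g (g (u) (u) (h)) (m (u)) (s (h) (u) (u))) (s (h) (m (u)) (p (u)))) (m (m (p (u))))))
normal form: (p (w (g (m (u)) (g (g (u) (u) (h)) (m (u)) (s (h) (u) (u))) (s (h) (m (u)) (p (u)))) (m (m (p (u))))))

size = 26
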